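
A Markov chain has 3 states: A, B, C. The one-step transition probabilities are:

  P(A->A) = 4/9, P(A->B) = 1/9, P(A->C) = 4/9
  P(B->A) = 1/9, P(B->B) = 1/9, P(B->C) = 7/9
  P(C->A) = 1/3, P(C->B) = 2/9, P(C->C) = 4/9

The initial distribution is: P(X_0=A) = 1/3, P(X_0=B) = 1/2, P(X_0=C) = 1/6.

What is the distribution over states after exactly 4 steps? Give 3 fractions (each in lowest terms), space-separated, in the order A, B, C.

Propagating the distribution step by step (d_{t+1} = d_t * P):
d_0 = (A=1/3, B=1/2, C=1/6)
  d_1[A] = 1/3*4/9 + 1/2*1/9 + 1/6*1/3 = 7/27
  d_1[B] = 1/3*1/9 + 1/2*1/9 + 1/6*2/9 = 7/54
  d_1[C] = 1/3*4/9 + 1/2*7/9 + 1/6*4/9 = 11/18
d_1 = (A=7/27, B=7/54, C=11/18)
  d_2[A] = 7/27*4/9 + 7/54*1/9 + 11/18*1/3 = 1/3
  d_2[B] = 7/27*1/9 + 7/54*1/9 + 11/18*2/9 = 29/162
  d_2[C] = 7/27*4/9 + 7/54*7/9 + 11/18*4/9 = 79/162
d_2 = (A=1/3, B=29/162, C=79/162)
  d_3[A] = 1/3*4/9 + 29/162*1/9 + 79/162*1/3 = 241/729
  d_3[B] = 1/3*1/9 + 29/162*1/9 + 79/162*2/9 = 241/1458
  d_3[C] = 1/3*4/9 + 29/162*7/9 + 79/162*4/9 = 245/486
d_3 = (A=241/729, B=241/1458, C=245/486)
  d_4[A] = 241/729*4/9 + 241/1458*1/9 + 245/486*1/3 = 1/3
  d_4[B] = 241/729*1/9 + 241/1458*1/9 + 245/486*2/9 = 731/4374
  d_4[C] = 241/729*4/9 + 241/1458*7/9 + 245/486*4/9 = 2185/4374
d_4 = (A=1/3, B=731/4374, C=2185/4374)

Answer: 1/3 731/4374 2185/4374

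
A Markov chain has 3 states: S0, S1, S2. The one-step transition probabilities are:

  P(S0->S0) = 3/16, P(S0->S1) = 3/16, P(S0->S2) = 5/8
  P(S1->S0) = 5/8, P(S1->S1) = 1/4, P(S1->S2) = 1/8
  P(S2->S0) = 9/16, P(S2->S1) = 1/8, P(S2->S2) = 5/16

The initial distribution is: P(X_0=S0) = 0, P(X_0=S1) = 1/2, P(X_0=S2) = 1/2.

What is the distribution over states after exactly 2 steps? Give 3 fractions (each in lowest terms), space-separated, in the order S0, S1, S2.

Answer: 45/128 95/512 237/512

Derivation:
Propagating the distribution step by step (d_{t+1} = d_t * P):
d_0 = (S0=0, S1=1/2, S2=1/2)
  d_1[S0] = 0*3/16 + 1/2*5/8 + 1/2*9/16 = 19/32
  d_1[S1] = 0*3/16 + 1/2*1/4 + 1/2*1/8 = 3/16
  d_1[S2] = 0*5/8 + 1/2*1/8 + 1/2*5/16 = 7/32
d_1 = (S0=19/32, S1=3/16, S2=7/32)
  d_2[S0] = 19/32*3/16 + 3/16*5/8 + 7/32*9/16 = 45/128
  d_2[S1] = 19/32*3/16 + 3/16*1/4 + 7/32*1/8 = 95/512
  d_2[S2] = 19/32*5/8 + 3/16*1/8 + 7/32*5/16 = 237/512
d_2 = (S0=45/128, S1=95/512, S2=237/512)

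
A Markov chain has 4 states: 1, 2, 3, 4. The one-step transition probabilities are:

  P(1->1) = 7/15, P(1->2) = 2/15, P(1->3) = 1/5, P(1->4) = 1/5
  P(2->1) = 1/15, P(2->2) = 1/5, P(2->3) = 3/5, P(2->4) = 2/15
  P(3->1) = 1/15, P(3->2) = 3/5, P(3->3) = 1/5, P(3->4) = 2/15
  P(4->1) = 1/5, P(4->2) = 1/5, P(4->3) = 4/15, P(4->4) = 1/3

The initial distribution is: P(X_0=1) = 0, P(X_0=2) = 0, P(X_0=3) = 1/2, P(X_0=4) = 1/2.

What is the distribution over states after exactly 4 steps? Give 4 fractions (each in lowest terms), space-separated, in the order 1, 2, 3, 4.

Answer: 7682/50625 3244/10125 35249/101250 18197/101250

Derivation:
Propagating the distribution step by step (d_{t+1} = d_t * P):
d_0 = (1=0, 2=0, 3=1/2, 4=1/2)
  d_1[1] = 0*7/15 + 0*1/15 + 1/2*1/15 + 1/2*1/5 = 2/15
  d_1[2] = 0*2/15 + 0*1/5 + 1/2*3/5 + 1/2*1/5 = 2/5
  d_1[3] = 0*1/5 + 0*3/5 + 1/2*1/5 + 1/2*4/15 = 7/30
  d_1[4] = 0*1/5 + 0*2/15 + 1/2*2/15 + 1/2*1/3 = 7/30
d_1 = (1=2/15, 2=2/5, 3=7/30, 4=7/30)
  d_2[1] = 2/15*7/15 + 2/5*1/15 + 7/30*1/15 + 7/30*1/5 = 34/225
  d_2[2] = 2/15*2/15 + 2/5*1/5 + 7/30*3/5 + 7/30*1/5 = 64/225
  d_2[3] = 2/15*1/5 + 2/5*3/5 + 7/30*1/5 + 7/30*4/15 = 169/450
  d_2[4] = 2/15*1/5 + 2/5*2/15 + 7/30*2/15 + 7/30*1/3 = 17/90
d_2 = (1=34/225, 2=64/225, 3=169/450, 4=17/90)
  d_3[1] = 34/225*7/15 + 64/225*1/15 + 169/450*1/15 + 17/90*1/5 = 514/3375
  d_3[2] = 34/225*2/15 + 64/225*1/5 + 169/450*3/5 + 17/90*1/5 = 1148/3375
  d_3[3] = 34/225*1/5 + 64/225*3/5 + 169/450*1/5 + 17/90*4/15 = 2203/6750
  d_3[4] = 34/225*1/5 + 64/225*2/15 + 169/450*2/15 + 17/90*1/3 = 1223/6750
d_3 = (1=514/3375, 2=1148/3375, 3=2203/6750, 4=1223/6750)
  d_4[1] = 514/3375*7/15 + 1148/3375*1/15 + 2203/6750*1/15 + 1223/6750*1/5 = 7682/50625
  d_4[2] = 514/3375*2/15 + 1148/3375*1/5 + 2203/6750*3/5 + 1223/6750*1/5 = 3244/10125
  d_4[3] = 514/3375*1/5 + 1148/3375*3/5 + 2203/6750*1/5 + 1223/6750*4/15 = 35249/101250
  d_4[4] = 514/3375*1/5 + 1148/3375*2/15 + 2203/6750*2/15 + 1223/6750*1/3 = 18197/101250
d_4 = (1=7682/50625, 2=3244/10125, 3=35249/101250, 4=18197/101250)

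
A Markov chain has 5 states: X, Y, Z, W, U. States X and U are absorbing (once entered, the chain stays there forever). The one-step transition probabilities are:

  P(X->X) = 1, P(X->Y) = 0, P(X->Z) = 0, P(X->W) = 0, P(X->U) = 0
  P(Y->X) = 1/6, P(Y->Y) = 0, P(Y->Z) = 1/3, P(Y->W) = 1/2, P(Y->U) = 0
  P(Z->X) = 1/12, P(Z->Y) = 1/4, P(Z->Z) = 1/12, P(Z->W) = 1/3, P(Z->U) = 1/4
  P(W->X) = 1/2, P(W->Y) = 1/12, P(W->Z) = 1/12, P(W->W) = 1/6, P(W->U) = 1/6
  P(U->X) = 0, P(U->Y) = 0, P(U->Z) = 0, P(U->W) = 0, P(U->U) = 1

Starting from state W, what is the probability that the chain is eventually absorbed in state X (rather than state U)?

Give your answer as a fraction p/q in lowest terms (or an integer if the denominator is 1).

Answer: 191/263

Derivation:
Let a_i = P(absorbed in X | start in state i).
Boundary conditions: a_X = 1, a_U = 0.
For each transient state i, a_i = sum_j P(i->j) * a_j:
  a_Y = 1/6*a_X + 0*a_Y + 1/3*a_Z + 1/2*a_W + 0*a_U
  a_Z = 1/12*a_X + 1/4*a_Y + 1/12*a_Z + 1/3*a_W + 1/4*a_U
  a_W = 1/2*a_X + 1/12*a_Y + 1/12*a_Z + 1/6*a_W + 1/6*a_U

Substituting a_X = 1 and a_U = 0, rearrange to (I - Q) a = r where r[i] = P(i -> X):
  [1, -1/3, -1/2] . (a_Y, a_Z, a_W) = 1/6
  [-1/4, 11/12, -1/3] . (a_Y, a_Z, a_W) = 1/12
  [-1/12, -1/12, 5/6] . (a_Y, a_Z, a_W) = 1/2

Solving yields:
  a_Y = 375/526
  a_Z = 289/526
  a_W = 191/263

Starting state is W, so the absorption probability is a_W = 191/263.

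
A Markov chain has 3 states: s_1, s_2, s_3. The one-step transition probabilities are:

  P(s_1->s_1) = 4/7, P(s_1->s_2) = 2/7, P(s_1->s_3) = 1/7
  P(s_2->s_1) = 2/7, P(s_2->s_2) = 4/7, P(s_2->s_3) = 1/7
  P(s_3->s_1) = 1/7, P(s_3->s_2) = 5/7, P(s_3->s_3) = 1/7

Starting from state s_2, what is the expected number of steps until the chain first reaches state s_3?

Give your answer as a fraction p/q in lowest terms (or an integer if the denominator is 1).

Answer: 7

Derivation:
Let h_i = expected steps to first reach s_3 from state i.
Boundary: h_s_3 = 0.
First-step equations for the other states:
  h_s_1 = 1 + 4/7*h_s_1 + 2/7*h_s_2 + 1/7*h_s_3
  h_s_2 = 1 + 2/7*h_s_1 + 4/7*h_s_2 + 1/7*h_s_3

Substituting h_s_3 = 0 and rearranging gives the linear system (I - Q) h = 1:
  [3/7, -2/7] . (h_s_1, h_s_2) = 1
  [-2/7, 3/7] . (h_s_1, h_s_2) = 1

Solving yields:
  h_s_1 = 7
  h_s_2 = 7

Starting state is s_2, so the expected hitting time is h_s_2 = 7.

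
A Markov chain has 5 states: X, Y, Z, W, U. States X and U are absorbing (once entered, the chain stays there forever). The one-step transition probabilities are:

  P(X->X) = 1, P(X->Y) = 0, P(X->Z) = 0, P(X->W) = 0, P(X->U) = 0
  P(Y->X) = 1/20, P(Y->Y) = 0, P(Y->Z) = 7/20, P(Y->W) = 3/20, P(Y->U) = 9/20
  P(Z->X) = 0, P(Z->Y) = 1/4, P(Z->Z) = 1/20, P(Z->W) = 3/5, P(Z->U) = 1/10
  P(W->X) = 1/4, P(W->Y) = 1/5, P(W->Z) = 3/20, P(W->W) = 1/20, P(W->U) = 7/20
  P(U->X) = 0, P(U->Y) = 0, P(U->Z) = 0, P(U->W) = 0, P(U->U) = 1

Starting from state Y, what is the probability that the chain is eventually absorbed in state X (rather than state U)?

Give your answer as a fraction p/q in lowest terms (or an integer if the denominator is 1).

Let a_i = P(absorbed in X | start in state i).
Boundary conditions: a_X = 1, a_U = 0.
For each transient state i, a_i = sum_j P(i->j) * a_j:
  a_Y = 1/20*a_X + 0*a_Y + 7/20*a_Z + 3/20*a_W + 9/20*a_U
  a_Z = 0*a_X + 1/4*a_Y + 1/20*a_Z + 3/5*a_W + 1/10*a_U
  a_W = 1/4*a_X + 1/5*a_Y + 3/20*a_Z + 1/20*a_W + 7/20*a_U

Substituting a_X = 1 and a_U = 0, rearrange to (I - Q) a = r where r[i] = P(i -> X):
  [1, -7/20, -3/20] . (a_Y, a_Z, a_W) = 1/20
  [-1/4, 19/20, -3/5] . (a_Y, a_Z, a_W) = 0
  [-1/5, -3/20, 19/20] . (a_Y, a_Z, a_W) = 1/4

Solving yields:
  a_Y = 515/2613
  a_Z = 709/2613
  a_W = 908/2613

Starting state is Y, so the absorption probability is a_Y = 515/2613.

Answer: 515/2613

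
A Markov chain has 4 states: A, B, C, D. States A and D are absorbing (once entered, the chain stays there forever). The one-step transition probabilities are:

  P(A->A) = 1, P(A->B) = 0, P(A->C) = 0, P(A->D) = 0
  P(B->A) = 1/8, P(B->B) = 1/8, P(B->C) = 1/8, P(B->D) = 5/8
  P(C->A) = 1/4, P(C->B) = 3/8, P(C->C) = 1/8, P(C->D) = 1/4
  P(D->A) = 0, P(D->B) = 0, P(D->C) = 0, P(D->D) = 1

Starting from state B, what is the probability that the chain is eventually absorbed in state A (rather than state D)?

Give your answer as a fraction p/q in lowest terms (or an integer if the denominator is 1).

Let a_i = P(absorbed in A | start in state i).
Boundary conditions: a_A = 1, a_D = 0.
For each transient state i, a_i = sum_j P(i->j) * a_j:
  a_B = 1/8*a_A + 1/8*a_B + 1/8*a_C + 5/8*a_D
  a_C = 1/4*a_A + 3/8*a_B + 1/8*a_C + 1/4*a_D

Substituting a_A = 1 and a_D = 0, rearrange to (I - Q) a = r where r[i] = P(i -> A):
  [7/8, -1/8] . (a_B, a_C) = 1/8
  [-3/8, 7/8] . (a_B, a_C) = 1/4

Solving yields:
  a_B = 9/46
  a_C = 17/46

Starting state is B, so the absorption probability is a_B = 9/46.

Answer: 9/46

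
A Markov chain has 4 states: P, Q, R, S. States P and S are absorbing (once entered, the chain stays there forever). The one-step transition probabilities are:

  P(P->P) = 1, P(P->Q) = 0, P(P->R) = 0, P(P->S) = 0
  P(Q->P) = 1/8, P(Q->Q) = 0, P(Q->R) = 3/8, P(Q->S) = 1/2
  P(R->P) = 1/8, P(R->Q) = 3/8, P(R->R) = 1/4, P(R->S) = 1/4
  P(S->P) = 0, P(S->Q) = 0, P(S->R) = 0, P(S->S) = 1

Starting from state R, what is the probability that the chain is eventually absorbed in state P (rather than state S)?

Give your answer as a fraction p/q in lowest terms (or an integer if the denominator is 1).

Answer: 11/39

Derivation:
Let a_i = P(absorbed in P | start in state i).
Boundary conditions: a_P = 1, a_S = 0.
For each transient state i, a_i = sum_j P(i->j) * a_j:
  a_Q = 1/8*a_P + 0*a_Q + 3/8*a_R + 1/2*a_S
  a_R = 1/8*a_P + 3/8*a_Q + 1/4*a_R + 1/4*a_S

Substituting a_P = 1 and a_S = 0, rearrange to (I - Q) a = r where r[i] = P(i -> P):
  [1, -3/8] . (a_Q, a_R) = 1/8
  [-3/8, 3/4] . (a_Q, a_R) = 1/8

Solving yields:
  a_Q = 3/13
  a_R = 11/39

Starting state is R, so the absorption probability is a_R = 11/39.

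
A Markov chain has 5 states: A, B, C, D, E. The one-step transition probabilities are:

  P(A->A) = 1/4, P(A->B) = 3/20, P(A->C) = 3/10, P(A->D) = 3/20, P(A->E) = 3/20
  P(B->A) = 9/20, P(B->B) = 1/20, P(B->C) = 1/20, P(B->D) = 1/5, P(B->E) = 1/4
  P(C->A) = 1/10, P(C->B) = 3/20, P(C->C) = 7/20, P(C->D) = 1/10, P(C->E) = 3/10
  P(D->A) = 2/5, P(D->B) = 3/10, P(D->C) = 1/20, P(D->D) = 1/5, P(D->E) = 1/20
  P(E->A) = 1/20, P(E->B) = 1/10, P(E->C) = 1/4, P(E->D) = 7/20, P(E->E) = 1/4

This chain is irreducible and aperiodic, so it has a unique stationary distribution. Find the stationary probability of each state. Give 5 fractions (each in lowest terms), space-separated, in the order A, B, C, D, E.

The stationary distribution satisfies pi = pi * P, i.e.:
  pi_A = 1/4*pi_A + 9/20*pi_B + 1/10*pi_C + 2/5*pi_D + 1/20*pi_E
  pi_B = 3/20*pi_A + 1/20*pi_B + 3/20*pi_C + 3/10*pi_D + 1/10*pi_E
  pi_C = 3/10*pi_A + 1/20*pi_B + 7/20*pi_C + 1/20*pi_D + 1/4*pi_E
  pi_D = 3/20*pi_A + 1/5*pi_B + 1/10*pi_C + 1/5*pi_D + 7/20*pi_E
  pi_E = 3/20*pi_A + 1/4*pi_B + 3/10*pi_C + 1/20*pi_D + 1/4*pi_E
with normalization: pi_A + pi_B + pi_C + pi_D + pi_E = 1.

Using the first 4 balance equations plus normalization, the linear system A*pi = b is:
  [-3/4, 9/20, 1/10, 2/5, 1/20] . pi = 0
  [3/20, -19/20, 3/20, 3/10, 1/10] . pi = 0
  [3/10, 1/20, -13/20, 1/20, 1/4] . pi = 0
  [3/20, 1/5, 1/10, -4/5, 7/20] . pi = 0
  [1, 1, 1, 1, 1] . pi = 1

Solving yields:
  pi_A = 34799/145715
  pi_B = 22464/145715
  pi_C = 31059/145715
  pi_D = 28614/145715
  pi_E = 28779/145715

Verification (pi * P):
  34799/145715*1/4 + 22464/145715*9/20 + 31059/145715*1/10 + 28614/145715*2/5 + 28779/145715*1/20 = 34799/145715 = pi_A  (ok)
  34799/145715*3/20 + 22464/145715*1/20 + 31059/145715*3/20 + 28614/145715*3/10 + 28779/145715*1/10 = 22464/145715 = pi_B  (ok)
  34799/145715*3/10 + 22464/145715*1/20 + 31059/145715*7/20 + 28614/145715*1/20 + 28779/145715*1/4 = 31059/145715 = pi_C  (ok)
  34799/145715*3/20 + 22464/145715*1/5 + 31059/145715*1/10 + 28614/145715*1/5 + 28779/145715*7/20 = 28614/145715 = pi_D  (ok)
  34799/145715*3/20 + 22464/145715*1/4 + 31059/145715*3/10 + 28614/145715*1/20 + 28779/145715*1/4 = 28779/145715 = pi_E  (ok)

Answer: 34799/145715 22464/145715 31059/145715 28614/145715 28779/145715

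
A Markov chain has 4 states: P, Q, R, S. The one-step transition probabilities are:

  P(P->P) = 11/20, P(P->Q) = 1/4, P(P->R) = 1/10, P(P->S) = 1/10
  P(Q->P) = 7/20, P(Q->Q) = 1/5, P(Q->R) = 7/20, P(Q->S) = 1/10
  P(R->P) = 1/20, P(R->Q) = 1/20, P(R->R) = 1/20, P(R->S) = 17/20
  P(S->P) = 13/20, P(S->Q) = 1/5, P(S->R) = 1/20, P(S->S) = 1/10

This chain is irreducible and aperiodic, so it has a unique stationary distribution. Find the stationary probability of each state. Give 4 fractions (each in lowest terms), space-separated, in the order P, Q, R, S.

Answer: 2222/4805 1951/9610 644/4805 1927/9610

Derivation:
The stationary distribution satisfies pi = pi * P, i.e.:
  pi_P = 11/20*pi_P + 7/20*pi_Q + 1/20*pi_R + 13/20*pi_S
  pi_Q = 1/4*pi_P + 1/5*pi_Q + 1/20*pi_R + 1/5*pi_S
  pi_R = 1/10*pi_P + 7/20*pi_Q + 1/20*pi_R + 1/20*pi_S
  pi_S = 1/10*pi_P + 1/10*pi_Q + 17/20*pi_R + 1/10*pi_S
with normalization: pi_P + pi_Q + pi_R + pi_S = 1.

Using the first 3 balance equations plus normalization, the linear system A*pi = b is:
  [-9/20, 7/20, 1/20, 13/20] . pi = 0
  [1/4, -4/5, 1/20, 1/5] . pi = 0
  [1/10, 7/20, -19/20, 1/20] . pi = 0
  [1, 1, 1, 1] . pi = 1

Solving yields:
  pi_P = 2222/4805
  pi_Q = 1951/9610
  pi_R = 644/4805
  pi_S = 1927/9610

Verification (pi * P):
  2222/4805*11/20 + 1951/9610*7/20 + 644/4805*1/20 + 1927/9610*13/20 = 2222/4805 = pi_P  (ok)
  2222/4805*1/4 + 1951/9610*1/5 + 644/4805*1/20 + 1927/9610*1/5 = 1951/9610 = pi_Q  (ok)
  2222/4805*1/10 + 1951/9610*7/20 + 644/4805*1/20 + 1927/9610*1/20 = 644/4805 = pi_R  (ok)
  2222/4805*1/10 + 1951/9610*1/10 + 644/4805*17/20 + 1927/9610*1/10 = 1927/9610 = pi_S  (ok)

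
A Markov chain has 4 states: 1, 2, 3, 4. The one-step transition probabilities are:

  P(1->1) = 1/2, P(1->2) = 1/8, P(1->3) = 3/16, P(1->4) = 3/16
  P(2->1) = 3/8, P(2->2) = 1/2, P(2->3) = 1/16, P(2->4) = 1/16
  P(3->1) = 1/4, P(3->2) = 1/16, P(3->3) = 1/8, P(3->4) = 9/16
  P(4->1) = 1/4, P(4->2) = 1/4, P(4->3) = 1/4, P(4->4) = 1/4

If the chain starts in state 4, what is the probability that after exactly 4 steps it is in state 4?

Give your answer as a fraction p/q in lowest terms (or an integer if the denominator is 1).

Computing P^4 by repeated multiplication:
P^1 =
  1: [1/2, 1/8, 3/16, 3/16]
  2: [3/8, 1/2, 1/16, 1/16]
  3: [1/4, 1/16, 1/8, 9/16]
  4: [1/4, 1/4, 1/4, 1/4]
P^2 =
  1: [25/64, 47/256, 11/64, 65/256]
  2: [13/32, 81/256, 1/8, 39/256]
  3: [41/128, 27/128, 53/256, 67/256]
  4: [11/32, 15/64, 5/32, 17/64]
P^3 =
  1: [759/2048, 55/256, 695/4096, 1003/4096]
  2: [801/2048, 261/1024, 613/4096, 837/4096]
  3: [365/1024, 917/4096, 337/2048, 1045/4096]
  4: [187/512, 121/512, 169/1024, 239/1024]
P^4 =
  1: [3027/8192, 14783/65536, 2709/16384, 15701/65536]
  2: [1555/4096, 15517/65536, 1303/8192, 14715/65536]
  3: [12029/32768, 7555/32768, 10825/65536, 15543/65536]
  4: [1519/4096, 3809/16384, 1329/8192, 3841/16384]

(P^4)[4 -> 4] = 3841/16384

Answer: 3841/16384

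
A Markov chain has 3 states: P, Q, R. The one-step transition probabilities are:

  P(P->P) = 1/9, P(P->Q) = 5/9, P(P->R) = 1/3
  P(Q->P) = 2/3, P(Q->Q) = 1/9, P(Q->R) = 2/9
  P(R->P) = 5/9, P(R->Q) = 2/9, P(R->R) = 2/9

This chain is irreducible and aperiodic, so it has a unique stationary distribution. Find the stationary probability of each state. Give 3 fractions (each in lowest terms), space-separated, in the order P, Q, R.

The stationary distribution satisfies pi = pi * P, i.e.:
  pi_P = 1/9*pi_P + 2/3*pi_Q + 5/9*pi_R
  pi_Q = 5/9*pi_P + 1/9*pi_Q + 2/9*pi_R
  pi_R = 1/3*pi_P + 2/9*pi_Q + 2/9*pi_R
with normalization: pi_P + pi_Q + pi_R = 1.

Using the first 2 balance equations plus normalization, the linear system A*pi = b is:
  [-8/9, 2/3, 5/9] . pi = 0
  [5/9, -8/9, 2/9] . pi = 0
  [1, 1, 1] . pi = 1

Solving yields:
  pi_P = 52/127
  pi_Q = 41/127
  pi_R = 34/127

Verification (pi * P):
  52/127*1/9 + 41/127*2/3 + 34/127*5/9 = 52/127 = pi_P  (ok)
  52/127*5/9 + 41/127*1/9 + 34/127*2/9 = 41/127 = pi_Q  (ok)
  52/127*1/3 + 41/127*2/9 + 34/127*2/9 = 34/127 = pi_R  (ok)

Answer: 52/127 41/127 34/127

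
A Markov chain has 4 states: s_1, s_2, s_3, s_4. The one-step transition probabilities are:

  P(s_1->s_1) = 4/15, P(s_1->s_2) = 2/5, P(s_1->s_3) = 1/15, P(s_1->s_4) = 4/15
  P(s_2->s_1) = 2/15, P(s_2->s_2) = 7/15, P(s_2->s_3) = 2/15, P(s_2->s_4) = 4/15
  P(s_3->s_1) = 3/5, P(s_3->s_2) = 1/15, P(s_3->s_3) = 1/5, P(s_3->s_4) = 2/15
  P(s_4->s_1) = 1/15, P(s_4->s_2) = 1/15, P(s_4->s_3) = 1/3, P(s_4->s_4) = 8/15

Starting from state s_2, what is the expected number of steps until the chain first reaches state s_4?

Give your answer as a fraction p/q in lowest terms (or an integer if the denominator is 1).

Let h_i = expected steps to first reach s_4 from state i.
Boundary: h_s_4 = 0.
First-step equations for the other states:
  h_s_1 = 1 + 4/15*h_s_1 + 2/5*h_s_2 + 1/15*h_s_3 + 4/15*h_s_4
  h_s_2 = 1 + 2/15*h_s_1 + 7/15*h_s_2 + 2/15*h_s_3 + 4/15*h_s_4
  h_s_3 = 1 + 3/5*h_s_1 + 1/15*h_s_2 + 1/5*h_s_3 + 2/15*h_s_4

Substituting h_s_4 = 0 and rearranging gives the linear system (I - Q) h = 1:
  [11/15, -2/5, -1/15] . (h_s_1, h_s_2, h_s_3) = 1
  [-2/15, 8/15, -2/15] . (h_s_1, h_s_2, h_s_3) = 1
  [-3/5, -1/15, 4/5] . (h_s_1, h_s_2, h_s_3) = 1

Solving yields:
  h_s_1 = 935/236
  h_s_2 = 945/236
  h_s_3 = 1075/236

Starting state is s_2, so the expected hitting time is h_s_2 = 945/236.

Answer: 945/236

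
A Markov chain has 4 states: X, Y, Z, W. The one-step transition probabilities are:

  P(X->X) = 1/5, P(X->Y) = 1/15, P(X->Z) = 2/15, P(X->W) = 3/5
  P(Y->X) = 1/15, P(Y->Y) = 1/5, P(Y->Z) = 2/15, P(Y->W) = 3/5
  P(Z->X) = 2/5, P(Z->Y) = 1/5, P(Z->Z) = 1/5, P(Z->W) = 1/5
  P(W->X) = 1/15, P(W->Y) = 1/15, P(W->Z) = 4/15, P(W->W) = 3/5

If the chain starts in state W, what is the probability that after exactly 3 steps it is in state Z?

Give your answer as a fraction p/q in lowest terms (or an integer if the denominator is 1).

Answer: 724/3375

Derivation:
Computing P^3 by repeated multiplication:
P^1 =
  X: [1/5, 1/15, 2/15, 3/5]
  Y: [1/15, 1/5, 2/15, 3/5]
  Z: [2/5, 1/5, 1/5, 1/5]
  W: [1/15, 1/15, 4/15, 3/5]
P^2 =
  X: [31/225, 7/75, 2/9, 41/75]
  Y: [3/25, 1/9, 2/9, 41/75]
  Z: [14/75, 3/25, 13/75, 13/25]
  W: [37/225, 1/9, 52/225, 37/75]
P^3 =
  X: [179/1125, 367/3375, 746/3375, 23/45]
  Y: [529/3375, 1/9, 746/3375, 23/45]
  Z: [56/375, 119/1125, 241/1125, 199/375]
  W: [559/3375, 379/3375, 724/3375, 571/1125]

(P^3)[W -> Z] = 724/3375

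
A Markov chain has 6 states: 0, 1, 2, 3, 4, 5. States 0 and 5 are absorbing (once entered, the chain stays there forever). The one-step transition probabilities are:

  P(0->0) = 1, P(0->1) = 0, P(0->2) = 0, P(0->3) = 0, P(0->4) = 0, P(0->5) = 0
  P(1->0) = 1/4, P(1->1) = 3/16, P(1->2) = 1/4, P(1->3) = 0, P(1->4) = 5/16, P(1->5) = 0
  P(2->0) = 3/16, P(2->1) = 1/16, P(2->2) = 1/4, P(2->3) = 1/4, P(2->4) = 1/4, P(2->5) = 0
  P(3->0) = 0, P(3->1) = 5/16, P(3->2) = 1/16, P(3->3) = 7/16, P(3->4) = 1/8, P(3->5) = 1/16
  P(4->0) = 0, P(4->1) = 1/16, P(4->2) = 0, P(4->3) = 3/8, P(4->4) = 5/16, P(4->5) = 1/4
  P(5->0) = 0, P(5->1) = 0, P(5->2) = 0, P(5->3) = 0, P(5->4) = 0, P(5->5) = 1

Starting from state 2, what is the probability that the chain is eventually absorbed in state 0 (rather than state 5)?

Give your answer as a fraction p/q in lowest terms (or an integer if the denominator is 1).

Answer: 782/1409

Derivation:
Let a_i = P(absorbed in 0 | start in state i).
Boundary conditions: a_0 = 1, a_5 = 0.
For each transient state i, a_i = sum_j P(i->j) * a_j:
  a_1 = 1/4*a_0 + 3/16*a_1 + 1/4*a_2 + 0*a_3 + 5/16*a_4 + 0*a_5
  a_2 = 3/16*a_0 + 1/16*a_1 + 1/4*a_2 + 1/4*a_3 + 1/4*a_4 + 0*a_5
  a_3 = 0*a_0 + 5/16*a_1 + 1/16*a_2 + 7/16*a_3 + 1/8*a_4 + 1/16*a_5
  a_4 = 0*a_0 + 1/16*a_1 + 0*a_2 + 3/8*a_3 + 5/16*a_4 + 1/4*a_5

Substituting a_0 = 1 and a_5 = 0, rearrange to (I - Q) a = r where r[i] = P(i -> 0):
  [13/16, -1/4, 0, -5/16] . (a_1, a_2, a_3, a_4) = 1/4
  [-1/16, 3/4, -1/4, -1/4] . (a_1, a_2, a_3, a_4) = 3/16
  [-5/16, -1/16, 9/16, -1/8] . (a_1, a_2, a_3, a_4) = 0
  [-1/16, 0, -3/8, 11/16] . (a_1, a_2, a_3, a_4) = 0

Solving yields:
  a_1 = 2519/4227
  a_2 = 782/1409
  a_3 = 649/1409
  a_4 = 1291/4227

Starting state is 2, so the absorption probability is a_2 = 782/1409.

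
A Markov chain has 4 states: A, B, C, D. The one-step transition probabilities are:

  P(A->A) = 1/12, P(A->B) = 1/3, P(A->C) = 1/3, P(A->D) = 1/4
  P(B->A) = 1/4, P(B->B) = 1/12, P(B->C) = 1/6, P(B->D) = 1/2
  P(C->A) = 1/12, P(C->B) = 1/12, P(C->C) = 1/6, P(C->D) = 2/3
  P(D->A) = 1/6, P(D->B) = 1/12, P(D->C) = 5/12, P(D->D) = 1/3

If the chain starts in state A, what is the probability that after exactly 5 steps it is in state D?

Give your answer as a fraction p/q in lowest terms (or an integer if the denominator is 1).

Computing P^5 by repeated multiplication:
P^1 =
  A: [1/12, 1/3, 1/3, 1/4]
  B: [1/4, 1/12, 1/6, 1/2]
  C: [1/12, 1/12, 1/6, 2/3]
  D: [1/6, 1/12, 5/12, 1/3]
P^2 =
  A: [23/144, 5/48, 35/144, 71/144]
  B: [5/36, 7/48, 1/3, 55/144]
  C: [11/72, 5/48, 25/72, 19/48]
  D: [1/8, 1/8, 5/18, 17/36]
P^3 =
  A: [245/1728, 71/576, 547/1728, 241/576]
  B: [241/1728, 17/144, 493/1728, 395/864]
  C: [77/576, 35/288, 503/1728, 49/108]
  D: [31/216, 11/96, 11/36, 377/864]
P^4 =
  A: [959/6912, 821/6912, 6115/20736, 9281/20736]
  B: [1463/10368, 817/6912, 1577/5184, 3017/6912]
  C: [733/5184, 269/2304, 1045/3456, 9113/20736]
  D: [1439/10368, 103/864, 3107/10368, 2293/5184]
P^5 =
  A: [34943/248832, 3263/27648, 8341/27648, 109453/248832]
  B: [11563/82944, 4919/41472, 74477/248832, 13769/31104]
  C: [34691/248832, 2461/20736, 74675/248832, 54967/124416]
  D: [8713/62208, 4895/41472, 9343/31104, 18311/41472]

(P^5)[A -> D] = 109453/248832

Answer: 109453/248832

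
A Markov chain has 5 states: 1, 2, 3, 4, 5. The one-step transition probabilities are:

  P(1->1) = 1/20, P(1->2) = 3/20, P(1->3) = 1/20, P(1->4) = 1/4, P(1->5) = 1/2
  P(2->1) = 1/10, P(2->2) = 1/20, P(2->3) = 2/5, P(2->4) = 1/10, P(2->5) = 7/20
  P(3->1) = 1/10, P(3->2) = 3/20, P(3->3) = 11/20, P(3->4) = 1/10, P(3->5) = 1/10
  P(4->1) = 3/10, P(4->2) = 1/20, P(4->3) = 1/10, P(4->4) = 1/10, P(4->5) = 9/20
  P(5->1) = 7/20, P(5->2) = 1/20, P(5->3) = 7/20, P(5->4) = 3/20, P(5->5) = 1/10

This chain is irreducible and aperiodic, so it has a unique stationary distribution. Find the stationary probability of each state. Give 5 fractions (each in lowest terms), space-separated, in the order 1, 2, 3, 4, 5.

Answer: 3611/20014 4055/40028 6657/20014 5579/40028 4929/20014

Derivation:
The stationary distribution satisfies pi = pi * P, i.e.:
  pi_1 = 1/20*pi_1 + 1/10*pi_2 + 1/10*pi_3 + 3/10*pi_4 + 7/20*pi_5
  pi_2 = 3/20*pi_1 + 1/20*pi_2 + 3/20*pi_3 + 1/20*pi_4 + 1/20*pi_5
  pi_3 = 1/20*pi_1 + 2/5*pi_2 + 11/20*pi_3 + 1/10*pi_4 + 7/20*pi_5
  pi_4 = 1/4*pi_1 + 1/10*pi_2 + 1/10*pi_3 + 1/10*pi_4 + 3/20*pi_5
  pi_5 = 1/2*pi_1 + 7/20*pi_2 + 1/10*pi_3 + 9/20*pi_4 + 1/10*pi_5
with normalization: pi_1 + pi_2 + pi_3 + pi_4 + pi_5 = 1.

Using the first 4 balance equations plus normalization, the linear system A*pi = b is:
  [-19/20, 1/10, 1/10, 3/10, 7/20] . pi = 0
  [3/20, -19/20, 3/20, 1/20, 1/20] . pi = 0
  [1/20, 2/5, -9/20, 1/10, 7/20] . pi = 0
  [1/4, 1/10, 1/10, -9/10, 3/20] . pi = 0
  [1, 1, 1, 1, 1] . pi = 1

Solving yields:
  pi_1 = 3611/20014
  pi_2 = 4055/40028
  pi_3 = 6657/20014
  pi_4 = 5579/40028
  pi_5 = 4929/20014

Verification (pi * P):
  3611/20014*1/20 + 4055/40028*1/10 + 6657/20014*1/10 + 5579/40028*3/10 + 4929/20014*7/20 = 3611/20014 = pi_1  (ok)
  3611/20014*3/20 + 4055/40028*1/20 + 6657/20014*3/20 + 5579/40028*1/20 + 4929/20014*1/20 = 4055/40028 = pi_2  (ok)
  3611/20014*1/20 + 4055/40028*2/5 + 6657/20014*11/20 + 5579/40028*1/10 + 4929/20014*7/20 = 6657/20014 = pi_3  (ok)
  3611/20014*1/4 + 4055/40028*1/10 + 6657/20014*1/10 + 5579/40028*1/10 + 4929/20014*3/20 = 5579/40028 = pi_4  (ok)
  3611/20014*1/2 + 4055/40028*7/20 + 6657/20014*1/10 + 5579/40028*9/20 + 4929/20014*1/10 = 4929/20014 = pi_5  (ok)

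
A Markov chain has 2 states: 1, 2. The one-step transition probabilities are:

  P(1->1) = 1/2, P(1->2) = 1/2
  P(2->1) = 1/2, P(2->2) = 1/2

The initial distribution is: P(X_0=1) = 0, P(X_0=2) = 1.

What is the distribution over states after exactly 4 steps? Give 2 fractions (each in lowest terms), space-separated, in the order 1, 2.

Answer: 1/2 1/2

Derivation:
Propagating the distribution step by step (d_{t+1} = d_t * P):
d_0 = (1=0, 2=1)
  d_1[1] = 0*1/2 + 1*1/2 = 1/2
  d_1[2] = 0*1/2 + 1*1/2 = 1/2
d_1 = (1=1/2, 2=1/2)
  d_2[1] = 1/2*1/2 + 1/2*1/2 = 1/2
  d_2[2] = 1/2*1/2 + 1/2*1/2 = 1/2
d_2 = (1=1/2, 2=1/2)
  d_3[1] = 1/2*1/2 + 1/2*1/2 = 1/2
  d_3[2] = 1/2*1/2 + 1/2*1/2 = 1/2
d_3 = (1=1/2, 2=1/2)
  d_4[1] = 1/2*1/2 + 1/2*1/2 = 1/2
  d_4[2] = 1/2*1/2 + 1/2*1/2 = 1/2
d_4 = (1=1/2, 2=1/2)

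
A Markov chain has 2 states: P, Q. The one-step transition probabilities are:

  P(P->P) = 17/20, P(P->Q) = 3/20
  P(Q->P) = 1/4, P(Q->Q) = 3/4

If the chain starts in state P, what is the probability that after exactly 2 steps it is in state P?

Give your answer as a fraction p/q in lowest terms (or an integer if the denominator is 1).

Computing P^2 by repeated multiplication:
P^1 =
  P: [17/20, 3/20]
  Q: [1/4, 3/4]
P^2 =
  P: [19/25, 6/25]
  Q: [2/5, 3/5]

(P^2)[P -> P] = 19/25

Answer: 19/25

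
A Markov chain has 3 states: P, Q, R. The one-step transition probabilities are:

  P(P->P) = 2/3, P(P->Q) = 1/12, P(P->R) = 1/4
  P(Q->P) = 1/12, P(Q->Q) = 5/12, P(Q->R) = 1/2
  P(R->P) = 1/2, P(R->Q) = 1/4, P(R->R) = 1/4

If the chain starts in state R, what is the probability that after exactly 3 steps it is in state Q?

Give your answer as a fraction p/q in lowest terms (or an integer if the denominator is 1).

Answer: 59/288

Derivation:
Computing P^3 by repeated multiplication:
P^1 =
  P: [2/3, 1/12, 1/4]
  Q: [1/12, 5/12, 1/2]
  R: [1/2, 1/4, 1/4]
P^2 =
  P: [83/144, 11/72, 13/48]
  Q: [49/144, 11/36, 17/48]
  R: [23/48, 5/24, 5/16]
P^3 =
  P: [115/216, 155/864, 83/288]
  Q: [371/864, 211/864, 47/144]
  R: [71/144, 59/288, 29/96]

(P^3)[R -> Q] = 59/288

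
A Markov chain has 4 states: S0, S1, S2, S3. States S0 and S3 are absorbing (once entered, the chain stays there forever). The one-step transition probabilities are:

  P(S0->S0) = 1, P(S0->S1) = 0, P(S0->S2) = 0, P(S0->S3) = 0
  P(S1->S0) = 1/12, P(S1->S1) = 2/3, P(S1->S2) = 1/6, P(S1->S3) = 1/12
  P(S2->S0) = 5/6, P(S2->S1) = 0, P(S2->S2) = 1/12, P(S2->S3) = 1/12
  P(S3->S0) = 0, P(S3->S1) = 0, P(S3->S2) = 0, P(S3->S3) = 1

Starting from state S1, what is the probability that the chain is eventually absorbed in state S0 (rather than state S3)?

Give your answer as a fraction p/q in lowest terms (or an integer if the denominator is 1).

Answer: 31/44

Derivation:
Let a_i = P(absorbed in S0 | start in state i).
Boundary conditions: a_S0 = 1, a_S3 = 0.
For each transient state i, a_i = sum_j P(i->j) * a_j:
  a_S1 = 1/12*a_S0 + 2/3*a_S1 + 1/6*a_S2 + 1/12*a_S3
  a_S2 = 5/6*a_S0 + 0*a_S1 + 1/12*a_S2 + 1/12*a_S3

Substituting a_S0 = 1 and a_S3 = 0, rearrange to (I - Q) a = r where r[i] = P(i -> S0):
  [1/3, -1/6] . (a_S1, a_S2) = 1/12
  [0, 11/12] . (a_S1, a_S2) = 5/6

Solving yields:
  a_S1 = 31/44
  a_S2 = 10/11

Starting state is S1, so the absorption probability is a_S1 = 31/44.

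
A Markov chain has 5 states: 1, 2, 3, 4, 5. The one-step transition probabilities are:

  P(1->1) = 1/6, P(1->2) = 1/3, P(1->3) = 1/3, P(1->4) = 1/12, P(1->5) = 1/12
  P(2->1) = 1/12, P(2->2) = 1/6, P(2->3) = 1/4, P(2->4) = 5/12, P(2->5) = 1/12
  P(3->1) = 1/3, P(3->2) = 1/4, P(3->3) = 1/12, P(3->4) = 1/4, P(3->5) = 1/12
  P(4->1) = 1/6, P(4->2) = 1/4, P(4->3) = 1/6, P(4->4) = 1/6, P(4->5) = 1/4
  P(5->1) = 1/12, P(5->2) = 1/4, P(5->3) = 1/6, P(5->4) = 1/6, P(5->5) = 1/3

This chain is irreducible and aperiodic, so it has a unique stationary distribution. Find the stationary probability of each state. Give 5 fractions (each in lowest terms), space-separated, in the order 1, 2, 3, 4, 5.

The stationary distribution satisfies pi = pi * P, i.e.:
  pi_1 = 1/6*pi_1 + 1/12*pi_2 + 1/3*pi_3 + 1/6*pi_4 + 1/12*pi_5
  pi_2 = 1/3*pi_1 + 1/6*pi_2 + 1/4*pi_3 + 1/4*pi_4 + 1/4*pi_5
  pi_3 = 1/3*pi_1 + 1/4*pi_2 + 1/12*pi_3 + 1/6*pi_4 + 1/6*pi_5
  pi_4 = 1/12*pi_1 + 5/12*pi_2 + 1/4*pi_3 + 1/6*pi_4 + 1/6*pi_5
  pi_5 = 1/12*pi_1 + 1/12*pi_2 + 1/12*pi_3 + 1/4*pi_4 + 1/3*pi_5
with normalization: pi_1 + pi_2 + pi_3 + pi_4 + pi_5 = 1.

Using the first 4 balance equations plus normalization, the linear system A*pi = b is:
  [-5/6, 1/12, 1/3, 1/6, 1/12] . pi = 0
  [1/3, -5/6, 1/4, 1/4, 1/4] . pi = 0
  [1/3, 1/4, -11/12, 1/6, 1/6] . pi = 0
  [1/12, 5/12, 1/4, -5/6, 1/6] . pi = 0
  [1, 1, 1, 1, 1] . pi = 1

Solving yields:
  pi_1 = 3556/21439
  pi_2 = 5221/21439
  pi_3 = 4247/21439
  pi_4 = 4936/21439
  pi_5 = 3479/21439

Verification (pi * P):
  3556/21439*1/6 + 5221/21439*1/12 + 4247/21439*1/3 + 4936/21439*1/6 + 3479/21439*1/12 = 3556/21439 = pi_1  (ok)
  3556/21439*1/3 + 5221/21439*1/6 + 4247/21439*1/4 + 4936/21439*1/4 + 3479/21439*1/4 = 5221/21439 = pi_2  (ok)
  3556/21439*1/3 + 5221/21439*1/4 + 4247/21439*1/12 + 4936/21439*1/6 + 3479/21439*1/6 = 4247/21439 = pi_3  (ok)
  3556/21439*1/12 + 5221/21439*5/12 + 4247/21439*1/4 + 4936/21439*1/6 + 3479/21439*1/6 = 4936/21439 = pi_4  (ok)
  3556/21439*1/12 + 5221/21439*1/12 + 4247/21439*1/12 + 4936/21439*1/4 + 3479/21439*1/3 = 3479/21439 = pi_5  (ok)

Answer: 3556/21439 5221/21439 4247/21439 4936/21439 3479/21439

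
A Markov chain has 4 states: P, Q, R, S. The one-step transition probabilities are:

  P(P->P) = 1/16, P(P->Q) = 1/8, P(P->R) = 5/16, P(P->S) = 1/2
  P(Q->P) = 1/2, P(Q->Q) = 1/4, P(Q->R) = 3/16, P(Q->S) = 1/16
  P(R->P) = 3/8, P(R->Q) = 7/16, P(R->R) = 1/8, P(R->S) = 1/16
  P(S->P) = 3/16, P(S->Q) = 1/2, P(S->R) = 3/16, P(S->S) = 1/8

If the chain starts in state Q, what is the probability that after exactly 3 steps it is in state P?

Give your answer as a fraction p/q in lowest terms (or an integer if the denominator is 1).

Answer: 567/2048

Derivation:
Computing P^3 by repeated multiplication:
P^1 =
  P: [1/16, 1/8, 5/16, 1/2]
  Q: [1/2, 1/4, 3/16, 1/16]
  R: [3/8, 7/16, 1/8, 1/16]
  S: [3/16, 1/2, 3/16, 1/8]
P^2 =
  P: [71/256, 109/256, 45/256, 31/256]
  Q: [61/256, 61/256, 61/256, 73/256]
  R: [77/256, 31/128, 29/128, 59/256]
  S: [91/256, 75/256, 51/256, 39/256]
P^3 =
  P: [653/2048, 1141/4096, 865/4096, 49/256]
  Q: [567/2048, 1377/4096, 829/4096, 189/1024]
  R: [549/2048, 5/16, 27/128, 427/2048]
  S: [557/2048, 1151/4096, 899/4096, 233/1024]

(P^3)[Q -> P] = 567/2048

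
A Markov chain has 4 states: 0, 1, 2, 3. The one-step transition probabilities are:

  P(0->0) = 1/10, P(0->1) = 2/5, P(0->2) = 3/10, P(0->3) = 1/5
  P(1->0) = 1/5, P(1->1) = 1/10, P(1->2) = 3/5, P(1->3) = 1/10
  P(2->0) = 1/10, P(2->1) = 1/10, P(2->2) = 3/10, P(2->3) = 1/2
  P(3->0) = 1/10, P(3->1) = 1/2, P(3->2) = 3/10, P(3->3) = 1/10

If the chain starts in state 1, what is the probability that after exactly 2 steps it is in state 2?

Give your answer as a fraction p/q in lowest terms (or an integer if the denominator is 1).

Computing P^2 by repeated multiplication:
P^1 =
  0: [1/10, 2/5, 3/10, 1/5]
  1: [1/5, 1/10, 3/5, 1/10]
  2: [1/10, 1/10, 3/10, 1/2]
  3: [1/10, 1/2, 3/10, 1/10]
P^2 =
  0: [7/50, 21/100, 21/50, 23/100]
  1: [11/100, 1/5, 33/100, 9/25]
  2: [11/100, 33/100, 33/100, 23/100]
  3: [3/20, 17/100, 9/20, 23/100]

(P^2)[1 -> 2] = 33/100

Answer: 33/100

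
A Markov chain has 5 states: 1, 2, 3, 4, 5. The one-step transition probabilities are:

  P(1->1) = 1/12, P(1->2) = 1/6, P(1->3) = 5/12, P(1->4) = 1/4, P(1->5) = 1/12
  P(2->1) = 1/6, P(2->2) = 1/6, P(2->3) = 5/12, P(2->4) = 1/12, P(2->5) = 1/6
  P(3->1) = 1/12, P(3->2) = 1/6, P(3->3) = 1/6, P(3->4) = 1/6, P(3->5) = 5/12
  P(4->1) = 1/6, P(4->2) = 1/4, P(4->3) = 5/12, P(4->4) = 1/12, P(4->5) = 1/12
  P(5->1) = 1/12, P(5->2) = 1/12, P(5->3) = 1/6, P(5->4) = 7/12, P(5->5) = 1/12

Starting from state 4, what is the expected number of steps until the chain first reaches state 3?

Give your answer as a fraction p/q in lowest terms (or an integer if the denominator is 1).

Answer: 24636/9647

Derivation:
Let h_i = expected steps to first reach 3 from state i.
Boundary: h_3 = 0.
First-step equations for the other states:
  h_1 = 1 + 1/12*h_1 + 1/6*h_2 + 5/12*h_3 + 1/4*h_4 + 1/12*h_5
  h_2 = 1 + 1/6*h_1 + 1/6*h_2 + 5/12*h_3 + 1/12*h_4 + 1/6*h_5
  h_4 = 1 + 1/6*h_1 + 1/4*h_2 + 5/12*h_3 + 1/12*h_4 + 1/12*h_5
  h_5 = 1 + 1/12*h_1 + 1/12*h_2 + 1/6*h_3 + 7/12*h_4 + 1/12*h_5

Substituting h_3 = 0 and rearranging gives the linear system (I - Q) h = 1:
  [11/12, -1/6, -1/4, -1/12] . (h_1, h_2, h_4, h_5) = 1
  [-1/6, 5/6, -1/12, -1/6] . (h_1, h_2, h_4, h_5) = 1
  [-1/6, -1/4, 11/12, -1/12] . (h_1, h_2, h_4, h_5) = 1
  [-1/12, -1/12, -7/12, 11/12] . (h_1, h_2, h_4, h_5) = 1

Solving yields:
  h_1 = 24600/9647
  h_2 = 25104/9647
  h_4 = 24636/9647
  h_5 = 30720/9647

Starting state is 4, so the expected hitting time is h_4 = 24636/9647.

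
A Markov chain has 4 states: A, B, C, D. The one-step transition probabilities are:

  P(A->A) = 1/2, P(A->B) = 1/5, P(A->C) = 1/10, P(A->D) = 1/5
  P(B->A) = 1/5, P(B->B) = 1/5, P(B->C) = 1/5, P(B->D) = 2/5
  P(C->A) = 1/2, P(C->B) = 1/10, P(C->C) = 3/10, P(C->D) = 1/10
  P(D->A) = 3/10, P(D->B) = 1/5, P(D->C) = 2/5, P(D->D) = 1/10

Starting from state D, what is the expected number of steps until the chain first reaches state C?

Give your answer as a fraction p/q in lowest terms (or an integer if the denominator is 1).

Let h_i = expected steps to first reach C from state i.
Boundary: h_C = 0.
First-step equations for the other states:
  h_A = 1 + 1/2*h_A + 1/5*h_B + 1/10*h_C + 1/5*h_D
  h_B = 1 + 1/5*h_A + 1/5*h_B + 1/5*h_C + 2/5*h_D
  h_D = 1 + 3/10*h_A + 1/5*h_B + 2/5*h_C + 1/10*h_D

Substituting h_C = 0 and rearranging gives the linear system (I - Q) h = 1:
  [1/2, -1/5, -1/5] . (h_A, h_B, h_D) = 1
  [-1/5, 4/5, -2/5] . (h_A, h_B, h_D) = 1
  [-3/10, -1/5, 9/10] . (h_A, h_B, h_D) = 1

Solving yields:
  h_A = 275/51
  h_B = 155/34
  h_D = 200/51

Starting state is D, so the expected hitting time is h_D = 200/51.

Answer: 200/51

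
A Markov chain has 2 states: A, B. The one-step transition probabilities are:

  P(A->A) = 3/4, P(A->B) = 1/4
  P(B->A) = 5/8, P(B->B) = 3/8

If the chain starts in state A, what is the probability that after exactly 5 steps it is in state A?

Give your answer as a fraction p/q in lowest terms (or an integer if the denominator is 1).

Answer: 11703/16384

Derivation:
Computing P^5 by repeated multiplication:
P^1 =
  A: [3/4, 1/4]
  B: [5/8, 3/8]
P^2 =
  A: [23/32, 9/32]
  B: [45/64, 19/64]
P^3 =
  A: [183/256, 73/256]
  B: [365/512, 147/512]
P^4 =
  A: [1463/2048, 585/2048]
  B: [2925/4096, 1171/4096]
P^5 =
  A: [11703/16384, 4681/16384]
  B: [23405/32768, 9363/32768]

(P^5)[A -> A] = 11703/16384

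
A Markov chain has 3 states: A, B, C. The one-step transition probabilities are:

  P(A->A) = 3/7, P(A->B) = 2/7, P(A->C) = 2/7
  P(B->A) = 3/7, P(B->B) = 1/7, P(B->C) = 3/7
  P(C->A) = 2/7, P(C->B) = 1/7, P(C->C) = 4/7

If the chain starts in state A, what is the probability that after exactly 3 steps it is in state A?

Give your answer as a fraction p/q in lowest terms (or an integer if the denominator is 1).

Answer: 127/343

Derivation:
Computing P^3 by repeated multiplication:
P^1 =
  A: [3/7, 2/7, 2/7]
  B: [3/7, 1/7, 3/7]
  C: [2/7, 1/7, 4/7]
P^2 =
  A: [19/49, 10/49, 20/49]
  B: [18/49, 10/49, 3/7]
  C: [17/49, 9/49, 23/49]
P^3 =
  A: [127/343, 68/343, 148/343]
  B: [18/49, 67/343, 150/343]
  C: [124/343, 66/343, 153/343]

(P^3)[A -> A] = 127/343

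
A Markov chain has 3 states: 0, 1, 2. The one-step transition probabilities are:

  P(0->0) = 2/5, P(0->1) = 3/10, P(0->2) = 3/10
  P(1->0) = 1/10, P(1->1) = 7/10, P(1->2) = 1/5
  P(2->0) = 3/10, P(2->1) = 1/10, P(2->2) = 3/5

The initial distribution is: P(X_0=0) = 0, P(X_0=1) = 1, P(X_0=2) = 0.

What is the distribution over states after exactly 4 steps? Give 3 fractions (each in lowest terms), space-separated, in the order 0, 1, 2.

Propagating the distribution step by step (d_{t+1} = d_t * P):
d_0 = (0=0, 1=1, 2=0)
  d_1[0] = 0*2/5 + 1*1/10 + 0*3/10 = 1/10
  d_1[1] = 0*3/10 + 1*7/10 + 0*1/10 = 7/10
  d_1[2] = 0*3/10 + 1*1/5 + 0*3/5 = 1/5
d_1 = (0=1/10, 1=7/10, 2=1/5)
  d_2[0] = 1/10*2/5 + 7/10*1/10 + 1/5*3/10 = 17/100
  d_2[1] = 1/10*3/10 + 7/10*7/10 + 1/5*1/10 = 27/50
  d_2[2] = 1/10*3/10 + 7/10*1/5 + 1/5*3/5 = 29/100
d_2 = (0=17/100, 1=27/50, 2=29/100)
  d_3[0] = 17/100*2/5 + 27/50*1/10 + 29/100*3/10 = 209/1000
  d_3[1] = 17/100*3/10 + 27/50*7/10 + 29/100*1/10 = 229/500
  d_3[2] = 17/100*3/10 + 27/50*1/5 + 29/100*3/5 = 333/1000
d_3 = (0=209/1000, 1=229/500, 2=333/1000)
  d_4[0] = 209/1000*2/5 + 229/500*1/10 + 333/1000*3/10 = 2293/10000
  d_4[1] = 209/1000*3/10 + 229/500*7/10 + 333/1000*1/10 = 2083/5000
  d_4[2] = 209/1000*3/10 + 229/500*1/5 + 333/1000*3/5 = 3541/10000
d_4 = (0=2293/10000, 1=2083/5000, 2=3541/10000)

Answer: 2293/10000 2083/5000 3541/10000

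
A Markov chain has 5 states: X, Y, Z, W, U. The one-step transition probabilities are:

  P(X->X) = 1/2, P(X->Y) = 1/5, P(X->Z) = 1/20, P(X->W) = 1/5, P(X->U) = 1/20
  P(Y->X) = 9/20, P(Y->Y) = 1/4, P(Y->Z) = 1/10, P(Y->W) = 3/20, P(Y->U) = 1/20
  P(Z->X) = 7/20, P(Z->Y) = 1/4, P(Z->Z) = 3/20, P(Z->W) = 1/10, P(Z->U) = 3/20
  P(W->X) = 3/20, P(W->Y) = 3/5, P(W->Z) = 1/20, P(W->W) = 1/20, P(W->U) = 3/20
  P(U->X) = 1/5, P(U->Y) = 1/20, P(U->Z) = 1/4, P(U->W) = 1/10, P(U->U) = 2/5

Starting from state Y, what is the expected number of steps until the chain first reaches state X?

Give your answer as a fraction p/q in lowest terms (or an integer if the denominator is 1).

Let h_i = expected steps to first reach X from state i.
Boundary: h_X = 0.
First-step equations for the other states:
  h_Y = 1 + 9/20*h_X + 1/4*h_Y + 1/10*h_Z + 3/20*h_W + 1/20*h_U
  h_Z = 1 + 7/20*h_X + 1/4*h_Y + 3/20*h_Z + 1/10*h_W + 3/20*h_U
  h_W = 1 + 3/20*h_X + 3/5*h_Y + 1/20*h_Z + 1/20*h_W + 3/20*h_U
  h_U = 1 + 1/5*h_X + 1/20*h_Y + 1/4*h_Z + 1/10*h_W + 2/5*h_U

Substituting h_X = 0 and rearranging gives the linear system (I - Q) h = 1:
  [3/4, -1/10, -3/20, -1/20] . (h_Y, h_Z, h_W, h_U) = 1
  [-1/4, 17/20, -1/10, -3/20] . (h_Y, h_Z, h_W, h_U) = 1
  [-3/5, -1/20, 19/20, -3/20] . (h_Y, h_Z, h_W, h_U) = 1
  [-1/20, -1/4, -1/10, 3/5] . (h_Y, h_Z, h_W, h_U) = 1

Solving yields:
  h_Y = 26655/9916
  h_Z = 30135/9916
  h_W = 34715/9916
  h_U = 18545/4958

Starting state is Y, so the expected hitting time is h_Y = 26655/9916.

Answer: 26655/9916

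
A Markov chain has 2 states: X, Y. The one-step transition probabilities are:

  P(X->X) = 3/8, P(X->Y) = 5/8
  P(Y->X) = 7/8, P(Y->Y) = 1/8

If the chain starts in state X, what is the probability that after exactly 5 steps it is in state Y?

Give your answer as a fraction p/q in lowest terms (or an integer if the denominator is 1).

Answer: 55/128

Derivation:
Computing P^5 by repeated multiplication:
P^1 =
  X: [3/8, 5/8]
  Y: [7/8, 1/8]
P^2 =
  X: [11/16, 5/16]
  Y: [7/16, 9/16]
P^3 =
  X: [17/32, 15/32]
  Y: [21/32, 11/32]
P^4 =
  X: [39/64, 25/64]
  Y: [35/64, 29/64]
P^5 =
  X: [73/128, 55/128]
  Y: [77/128, 51/128]

(P^5)[X -> Y] = 55/128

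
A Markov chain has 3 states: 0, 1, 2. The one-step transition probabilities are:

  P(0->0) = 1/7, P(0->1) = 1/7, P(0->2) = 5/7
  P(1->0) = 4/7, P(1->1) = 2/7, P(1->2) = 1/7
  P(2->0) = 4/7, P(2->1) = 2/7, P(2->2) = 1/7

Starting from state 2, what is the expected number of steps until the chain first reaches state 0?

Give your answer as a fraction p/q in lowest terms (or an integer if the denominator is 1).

Answer: 7/4

Derivation:
Let h_i = expected steps to first reach 0 from state i.
Boundary: h_0 = 0.
First-step equations for the other states:
  h_1 = 1 + 4/7*h_0 + 2/7*h_1 + 1/7*h_2
  h_2 = 1 + 4/7*h_0 + 2/7*h_1 + 1/7*h_2

Substituting h_0 = 0 and rearranging gives the linear system (I - Q) h = 1:
  [5/7, -1/7] . (h_1, h_2) = 1
  [-2/7, 6/7] . (h_1, h_2) = 1

Solving yields:
  h_1 = 7/4
  h_2 = 7/4

Starting state is 2, so the expected hitting time is h_2 = 7/4.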